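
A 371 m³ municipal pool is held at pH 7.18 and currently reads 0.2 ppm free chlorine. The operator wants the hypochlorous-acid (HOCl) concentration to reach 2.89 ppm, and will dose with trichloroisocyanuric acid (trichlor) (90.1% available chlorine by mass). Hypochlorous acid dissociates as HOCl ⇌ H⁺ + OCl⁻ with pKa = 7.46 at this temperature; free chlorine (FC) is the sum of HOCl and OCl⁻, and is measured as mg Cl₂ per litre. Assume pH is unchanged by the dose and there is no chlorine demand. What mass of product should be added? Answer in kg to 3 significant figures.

Volume: 371 m³ = 371,000 L.
[OCl⁻]/[HOCl] = 10^(pH − pKa) = 10^(7.18 − 7.46) = 0.5248; fraction as HOCl = 1/(1 + 0.5248) = 0.6558.
Free chlorine required for 2.89 ppm HOCl: 2.89 / 0.6558 = 4.407 ppm.
FC to add: 4.407 − 0.2 = 4.207 mg/L as Cl₂.
Cl₂ equivalent: 4.207 mg/L × 371,000 L = 1561 g.
Product at 90.1% available Cl: 1561 / 0.901 = 1732 g.

1.73 kg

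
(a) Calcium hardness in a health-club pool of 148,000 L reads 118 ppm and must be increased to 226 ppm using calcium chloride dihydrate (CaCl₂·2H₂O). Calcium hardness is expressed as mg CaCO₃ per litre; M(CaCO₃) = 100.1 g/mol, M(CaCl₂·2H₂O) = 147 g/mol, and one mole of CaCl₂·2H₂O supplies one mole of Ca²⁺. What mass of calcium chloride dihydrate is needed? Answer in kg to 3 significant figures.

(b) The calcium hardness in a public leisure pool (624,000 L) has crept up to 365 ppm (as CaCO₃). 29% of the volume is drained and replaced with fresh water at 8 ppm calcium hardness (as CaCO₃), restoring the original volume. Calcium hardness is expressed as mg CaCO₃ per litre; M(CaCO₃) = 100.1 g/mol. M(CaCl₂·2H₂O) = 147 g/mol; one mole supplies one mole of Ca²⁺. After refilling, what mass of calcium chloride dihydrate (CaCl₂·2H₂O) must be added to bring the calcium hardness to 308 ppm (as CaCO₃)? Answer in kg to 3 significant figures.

(a) Hardness to add: (226 − 118) = 108 mg/L as CaCO₃ × 148,000 L = 15,980 g as CaCO₃.
(a) Moles of Ca²⁺ (1 mol Ca²⁺ ≡ 1 mol CaCO₃): 15,980 / 100.1 g/mol = 159.7 mol.
(a) Mass of CaCl₂·2H₂O: 159.7 × 147 = 23,470 g.

(b) After draining 29% and refilling: 365 × 0.71 + 8 × 0.29 = 261.47 ppm.
(b) Deficit to target: 308 − 261.47 = 46.53 mg/L.
(b) As CaCO₃: 46.53 mg/L × 624,000 L = 29,030 g; ÷ 100.1 = 290.1 mol Ca²⁺.
(b) Mass: 290.1 × 147 = 42,640 g.

(a) 23.5 kg; (b) 42.6 kg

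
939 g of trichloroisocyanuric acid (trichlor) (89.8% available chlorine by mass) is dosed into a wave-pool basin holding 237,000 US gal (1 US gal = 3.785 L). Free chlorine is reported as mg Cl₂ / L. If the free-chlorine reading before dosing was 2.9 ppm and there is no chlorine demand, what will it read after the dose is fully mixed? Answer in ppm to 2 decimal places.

3.84 ppm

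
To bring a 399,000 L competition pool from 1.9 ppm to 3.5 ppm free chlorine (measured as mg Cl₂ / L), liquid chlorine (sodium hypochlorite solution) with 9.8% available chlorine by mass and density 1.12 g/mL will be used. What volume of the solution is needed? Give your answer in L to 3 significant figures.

5.82 L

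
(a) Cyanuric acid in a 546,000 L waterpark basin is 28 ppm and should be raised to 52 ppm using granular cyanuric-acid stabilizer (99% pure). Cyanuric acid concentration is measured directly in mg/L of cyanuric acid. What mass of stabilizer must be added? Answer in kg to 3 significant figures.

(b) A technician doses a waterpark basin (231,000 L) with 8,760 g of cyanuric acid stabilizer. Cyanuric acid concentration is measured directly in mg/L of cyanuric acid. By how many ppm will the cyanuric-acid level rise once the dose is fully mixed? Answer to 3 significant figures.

(a) CYA to add: (52 − 28) = 24 mg/L × 546,000 L = 13,100 g cyanuric acid.
(a) At 99% purity: 13,100 / 0.99 = 13,240 g product.

(b) Rise: 8,760 g / 231,000 L × 1000 = 37.92 mg/L.

(a) 13.2 kg; (b) 37.9 ppm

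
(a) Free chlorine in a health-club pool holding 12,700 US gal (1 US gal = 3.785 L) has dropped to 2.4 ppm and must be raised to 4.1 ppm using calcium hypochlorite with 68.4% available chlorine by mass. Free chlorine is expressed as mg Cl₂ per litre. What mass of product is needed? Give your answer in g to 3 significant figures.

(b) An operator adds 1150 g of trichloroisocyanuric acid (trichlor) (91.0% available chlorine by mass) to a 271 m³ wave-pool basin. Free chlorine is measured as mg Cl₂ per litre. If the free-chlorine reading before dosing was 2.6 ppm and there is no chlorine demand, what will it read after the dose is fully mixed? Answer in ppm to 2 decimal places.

(a) Volume: 12,700 US gal × 3.785 L/gal = 48,070 L.
(a) Chlorine deficit: 4.1 − 2.4 = 1.7 ppm = 1.7 mg/L as Cl₂.
(a) Cl₂ equivalent needed: 1.7 mg/L × 48,070 L = 81,720 mg = 81.72 g.
(a) Product at 68.4% available chlorine: 81.72 / 0.684 = 119.5 g.

(b) Volume: 271 m³ = 271,000 L.
(b) Available chlorine delivered: 1150 g × 0.91 = 1046 g as Cl₂.
(b) Concentration rise: 1046 g / 271,000 L = 3.862 mg/L = 3.86 ppm.
(b) Final FC: 2.6 + 3.86 = 6.46 ppm.

(a) 119 g; (b) 6.46 ppm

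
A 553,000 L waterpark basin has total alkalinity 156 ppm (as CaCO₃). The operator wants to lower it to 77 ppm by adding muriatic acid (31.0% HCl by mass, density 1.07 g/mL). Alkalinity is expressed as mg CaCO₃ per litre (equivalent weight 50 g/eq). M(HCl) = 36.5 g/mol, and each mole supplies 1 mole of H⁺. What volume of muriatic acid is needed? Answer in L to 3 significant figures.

Alkalinity to neutralize: (156 − 77) = 79 mg/L as CaCO₃ × 553,000 L = 43,690 g as CaCO₃.
Equivalents of H⁺ required: 43,690 ÷ 50 g/eq = 873.7 eq = 873.7 mol HCl.
Mass of HCl: 873.7 × 36.5 = 31,890 g.
Mass of 31.0% solution: 31,890 / 0.31 = 102,900 g.
Volume: 102,900 g ÷ 1.07 g/mL = 96,150 mL.

96.1 L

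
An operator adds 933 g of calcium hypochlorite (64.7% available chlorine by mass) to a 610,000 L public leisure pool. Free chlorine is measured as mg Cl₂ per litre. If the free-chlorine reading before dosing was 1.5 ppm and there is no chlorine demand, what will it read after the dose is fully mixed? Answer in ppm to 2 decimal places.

Available chlorine delivered: 933 g × 0.647 = 603.7 g as Cl₂.
Concentration rise: 603.7 g / 610,000 L = 0.9896 mg/L = 0.99 ppm.
Final FC: 1.5 + 0.99 = 2.49 ppm.

2.49 ppm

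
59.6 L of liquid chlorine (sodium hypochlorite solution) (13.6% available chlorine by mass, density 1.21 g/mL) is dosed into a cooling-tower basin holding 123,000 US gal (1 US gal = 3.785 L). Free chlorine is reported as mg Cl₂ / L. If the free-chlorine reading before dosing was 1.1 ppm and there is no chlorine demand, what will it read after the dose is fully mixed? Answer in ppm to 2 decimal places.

Volume: 123,000 US gal × 3.785 L/gal = 465,555 L.
Mass of solution: 59.6 L × 1000 mL/L × 1.21 g/mL = 72,120 g.
Available chlorine delivered: 72,120 g × 0.136 = 9808 g as Cl₂.
Concentration rise: 9808 g / 465,555 L = 21.07 mg/L = 21.07 ppm.
Final FC: 1.1 + 21.07 = 22.17 ppm.

22.17 ppm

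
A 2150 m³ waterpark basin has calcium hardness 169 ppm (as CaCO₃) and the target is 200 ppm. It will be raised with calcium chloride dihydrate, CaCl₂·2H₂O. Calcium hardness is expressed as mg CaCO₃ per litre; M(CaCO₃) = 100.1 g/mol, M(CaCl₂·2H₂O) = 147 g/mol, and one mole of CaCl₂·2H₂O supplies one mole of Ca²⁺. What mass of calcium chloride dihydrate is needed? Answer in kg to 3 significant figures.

97.9 kg

Volume: 2150 m³ = 2,150,000 L.
Hardness to add: (200 − 169) = 31 mg/L as CaCO₃ × 2,150,000 L = 66,650 g as CaCO₃.
Moles of Ca²⁺ (1 mol Ca²⁺ ≡ 1 mol CaCO₃): 66,650 / 100.1 g/mol = 665.8 mol.
Mass of CaCl₂·2H₂O: 665.8 × 147 = 97,880 g.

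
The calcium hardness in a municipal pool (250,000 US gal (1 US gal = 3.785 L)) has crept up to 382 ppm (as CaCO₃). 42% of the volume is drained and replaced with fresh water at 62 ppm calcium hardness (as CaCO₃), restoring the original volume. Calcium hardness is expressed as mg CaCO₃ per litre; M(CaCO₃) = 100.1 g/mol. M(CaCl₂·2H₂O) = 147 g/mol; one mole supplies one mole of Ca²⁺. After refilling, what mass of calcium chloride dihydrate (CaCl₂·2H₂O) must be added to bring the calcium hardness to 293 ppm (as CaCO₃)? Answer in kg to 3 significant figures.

Volume: 250,000 US gal × 3.785 L/gal = 946,250 L.
After draining 42% and refilling: 382 × 0.58 + 62 × 0.42 = 247.6 ppm.
Deficit to target: 293 − 247.6 = 45.4 mg/L.
As CaCO₃: 45.4 mg/L × 946,250 L = 42,960 g; ÷ 100.1 = 429.2 mol Ca²⁺.
Mass: 429.2 × 147 = 63,090 g.

63.1 kg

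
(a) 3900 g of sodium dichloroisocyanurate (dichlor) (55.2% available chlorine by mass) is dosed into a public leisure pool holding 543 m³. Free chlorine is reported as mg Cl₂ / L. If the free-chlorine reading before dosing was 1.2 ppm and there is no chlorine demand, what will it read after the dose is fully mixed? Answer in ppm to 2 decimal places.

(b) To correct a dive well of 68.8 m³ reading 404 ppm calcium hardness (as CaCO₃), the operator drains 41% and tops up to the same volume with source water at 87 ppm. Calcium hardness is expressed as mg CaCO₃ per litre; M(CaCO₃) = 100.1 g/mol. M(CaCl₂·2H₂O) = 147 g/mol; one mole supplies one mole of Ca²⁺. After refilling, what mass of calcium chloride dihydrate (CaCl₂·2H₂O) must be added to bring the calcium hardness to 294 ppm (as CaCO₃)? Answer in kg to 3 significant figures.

(a) 5.16 ppm; (b) 2.02 kg

(a) Volume: 543 m³ = 543,000 L.
(a) Available chlorine delivered: 3900 g × 0.552 = 2153 g as Cl₂.
(a) Concentration rise: 2153 g / 543,000 L = 3.965 mg/L = 3.96 ppm.
(a) Final FC: 1.2 + 3.96 = 5.16 ppm.

(b) Volume: 68.8 m³ = 68,800 L.
(b) After draining 41% and refilling: 404 × 0.59 + 87 × 0.41 = 274.03 ppm.
(b) Deficit to target: 294 − 274.03 = 19.97 mg/L.
(b) As CaCO₃: 19.97 mg/L × 68,800 L = 1374 g; ÷ 100.1 = 13.73 mol Ca²⁺.
(b) Mass: 13.73 × 147 = 2018 g.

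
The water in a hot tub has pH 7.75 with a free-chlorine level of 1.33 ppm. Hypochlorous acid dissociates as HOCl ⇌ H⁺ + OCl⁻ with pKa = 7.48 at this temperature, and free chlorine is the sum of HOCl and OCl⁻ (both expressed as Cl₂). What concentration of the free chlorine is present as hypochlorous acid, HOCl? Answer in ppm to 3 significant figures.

0.465 ppm

[OCl⁻]/[HOCl] = 10^(pH − pKa) = 10^(7.75 − 7.48) = 10^0.27 = 1.862.
Fraction as HOCl = 1 / (1 + 1.862) = 0.3494.
HOCl = 0.3494 × 1.33 ppm = 0.4647 ppm.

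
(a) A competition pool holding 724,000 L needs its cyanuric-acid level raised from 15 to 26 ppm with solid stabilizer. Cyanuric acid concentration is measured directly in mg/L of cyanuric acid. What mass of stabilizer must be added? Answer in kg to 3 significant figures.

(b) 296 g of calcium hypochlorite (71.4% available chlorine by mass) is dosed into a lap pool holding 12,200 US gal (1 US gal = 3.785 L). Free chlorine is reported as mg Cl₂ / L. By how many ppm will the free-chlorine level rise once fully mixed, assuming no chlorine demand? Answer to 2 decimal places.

(a) CYA to add: (26 − 15) = 11 mg/L × 724,000 L = 7964 g cyanuric acid.

(b) Volume: 12,200 US gal × 3.785 L/gal = 46,177 L.
(b) Available chlorine delivered: 296 g × 0.714 = 211.3 g as Cl₂.
(b) Concentration rise: 211.3 g / 46,177 L = 4.577 mg/L = 4.58 ppm.

(a) 7.96 kg; (b) 4.58 ppm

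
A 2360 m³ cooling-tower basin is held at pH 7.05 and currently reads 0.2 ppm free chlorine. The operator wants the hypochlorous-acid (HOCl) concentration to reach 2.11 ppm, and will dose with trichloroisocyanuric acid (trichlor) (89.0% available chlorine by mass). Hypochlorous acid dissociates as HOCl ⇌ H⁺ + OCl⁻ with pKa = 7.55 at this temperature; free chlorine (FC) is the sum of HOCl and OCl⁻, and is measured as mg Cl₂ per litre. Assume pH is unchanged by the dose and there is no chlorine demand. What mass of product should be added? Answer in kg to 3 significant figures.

6.83 kg

Volume: 2360 m³ = 2,360,000 L.
[OCl⁻]/[HOCl] = 10^(pH − pKa) = 10^(7.05 − 7.55) = 0.3162; fraction as HOCl = 1/(1 + 0.3162) = 0.7597.
Free chlorine required for 2.11 ppm HOCl: 2.11 / 0.7597 = 2.777 ppm.
FC to add: 2.777 − 0.2 = 2.577 mg/L as Cl₂.
Cl₂ equivalent: 2.577 mg/L × 2,360,000 L = 6082 g.
Product at 89.0% available Cl: 6082 / 0.89 = 6834 g.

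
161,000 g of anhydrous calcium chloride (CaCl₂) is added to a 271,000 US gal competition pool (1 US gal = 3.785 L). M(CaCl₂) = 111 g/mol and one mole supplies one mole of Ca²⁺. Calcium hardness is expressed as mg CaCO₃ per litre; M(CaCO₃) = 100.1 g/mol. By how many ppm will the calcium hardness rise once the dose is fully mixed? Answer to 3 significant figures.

142 ppm

Volume: 271,000 US gal × 3.785 L/gal = 1,025,735 L.
Moles of Ca²⁺: 161,000 g ÷ 111 g/mol = 1450 mol.
As CaCO₃: 1450 mol × 100.1 g/mol = 145,200 g.
Rise: 145,200 g / 1,025,735 L × 1000 = 141.5 mg/L.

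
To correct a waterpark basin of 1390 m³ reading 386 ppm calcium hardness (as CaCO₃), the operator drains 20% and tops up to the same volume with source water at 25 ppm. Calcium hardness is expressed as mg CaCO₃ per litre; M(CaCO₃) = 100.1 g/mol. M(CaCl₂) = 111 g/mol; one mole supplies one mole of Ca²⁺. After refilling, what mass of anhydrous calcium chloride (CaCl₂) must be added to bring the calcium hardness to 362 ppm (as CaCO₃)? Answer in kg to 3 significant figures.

Volume: 1390 m³ = 1,390,000 L.
After draining 20% and refilling: 386 × 0.80 + 25 × 0.20 = 313.8 ppm.
Deficit to target: 362 − 313.8 = 48.2 mg/L.
As CaCO₃: 48.2 mg/L × 1,390,000 L = 67,000 g; ÷ 100.1 = 669.3 mol Ca²⁺.
Mass: 669.3 × 111 = 74,290 g.

74.3 kg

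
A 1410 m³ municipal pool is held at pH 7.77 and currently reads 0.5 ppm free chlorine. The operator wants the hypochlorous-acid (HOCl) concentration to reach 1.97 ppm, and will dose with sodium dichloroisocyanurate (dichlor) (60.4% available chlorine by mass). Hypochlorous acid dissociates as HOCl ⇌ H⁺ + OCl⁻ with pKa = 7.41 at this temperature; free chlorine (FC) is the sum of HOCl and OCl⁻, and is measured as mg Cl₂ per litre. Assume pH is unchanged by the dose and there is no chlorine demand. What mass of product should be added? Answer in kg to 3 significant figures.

14.0 kg

Volume: 1410 m³ = 1,410,000 L.
[OCl⁻]/[HOCl] = 10^(pH − pKa) = 10^(7.77 − 7.41) = 2.291; fraction as HOCl = 1/(1 + 2.291) = 0.3039.
Free chlorine required for 1.97 ppm HOCl: 1.97 / 0.3039 = 6.483 ppm.
FC to add: 6.483 − 0.5 = 5.983 mg/L as Cl₂.
Cl₂ equivalent: 5.983 mg/L × 1,410,000 L = 8436 g.
Product at 60.4% available Cl: 8436 / 0.604 = 13,970 g.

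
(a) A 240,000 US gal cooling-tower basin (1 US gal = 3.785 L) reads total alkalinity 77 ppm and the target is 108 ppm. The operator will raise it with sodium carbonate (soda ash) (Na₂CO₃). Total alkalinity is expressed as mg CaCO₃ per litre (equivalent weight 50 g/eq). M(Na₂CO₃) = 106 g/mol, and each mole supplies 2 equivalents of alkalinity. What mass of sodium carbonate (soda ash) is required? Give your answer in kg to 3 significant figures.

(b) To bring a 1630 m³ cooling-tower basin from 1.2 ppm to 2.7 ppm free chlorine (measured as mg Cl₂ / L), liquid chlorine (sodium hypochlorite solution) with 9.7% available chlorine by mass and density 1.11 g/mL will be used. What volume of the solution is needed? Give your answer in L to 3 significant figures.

(a) Volume: 240,000 US gal × 3.785 L/gal = 908,400 L.
(a) Alkalinity to add: (108 − 77) = 31 mg/L as CaCO₃ × 908,400 L = 28,160 g as CaCO₃.
(a) Equivalents: 28,160 g ÷ 50 g/eq = 563.2 eq.
(a) Each mole of Na₂CO₃ supplies 2 eq, so 563.2 / 2 = 281.6 mol.
(a) Mass: 281.6 mol × 106 g/mol = 29,850 g.

(b) Volume: 1630 m³ = 1,630,000 L.
(b) Chlorine deficit: 2.7 − 1.2 = 1.5 ppm = 1.5 mg/L as Cl₂.
(b) Cl₂ equivalent needed: 1.5 mg/L × 1,630,000 L = 2,445,000 mg = 2445 g.
(b) Product at 9.7% available chlorine: 2445 / 0.097 = 25,210 g.
(b) Volume at density 1.11 g/mL: 25,210 g ÷ 1.11 g/mL = 22,710 mL.

(a) 29.9 kg; (b) 22.7 L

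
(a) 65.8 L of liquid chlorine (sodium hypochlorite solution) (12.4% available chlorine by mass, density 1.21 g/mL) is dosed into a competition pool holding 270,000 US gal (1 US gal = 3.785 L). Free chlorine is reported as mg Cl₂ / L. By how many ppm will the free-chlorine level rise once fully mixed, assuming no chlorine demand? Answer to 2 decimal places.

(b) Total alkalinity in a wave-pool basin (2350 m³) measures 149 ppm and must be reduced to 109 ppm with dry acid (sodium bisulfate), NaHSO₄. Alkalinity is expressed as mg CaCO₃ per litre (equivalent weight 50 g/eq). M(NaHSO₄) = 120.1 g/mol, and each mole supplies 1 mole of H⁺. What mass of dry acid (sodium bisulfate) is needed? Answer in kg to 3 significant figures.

(a) 9.66 ppm; (b) 226 kg

(a) Volume: 270,000 US gal × 3.785 L/gal = 1,021,950 L.
(a) Mass of solution: 65.8 L × 1000 mL/L × 1.21 g/mL = 79,620 g.
(a) Available chlorine delivered: 79,620 g × 0.124 = 9873 g as Cl₂.
(a) Concentration rise: 9873 g / 1,021,950 L = 9.661 mg/L = 9.66 ppm.

(b) Volume: 2350 m³ = 2,350,000 L.
(b) Alkalinity to neutralize: (149 − 109) = 40 mg/L as CaCO₃ × 2,350,000 L = 94,000 g as CaCO₃.
(b) Equivalents of H⁺ required: 94,000 ÷ 50 g/eq = 1880 eq = 1880 mol NaHSO₄.
(b) Mass of NaHSO₄: 1880 × 120.1 = 225,800 g.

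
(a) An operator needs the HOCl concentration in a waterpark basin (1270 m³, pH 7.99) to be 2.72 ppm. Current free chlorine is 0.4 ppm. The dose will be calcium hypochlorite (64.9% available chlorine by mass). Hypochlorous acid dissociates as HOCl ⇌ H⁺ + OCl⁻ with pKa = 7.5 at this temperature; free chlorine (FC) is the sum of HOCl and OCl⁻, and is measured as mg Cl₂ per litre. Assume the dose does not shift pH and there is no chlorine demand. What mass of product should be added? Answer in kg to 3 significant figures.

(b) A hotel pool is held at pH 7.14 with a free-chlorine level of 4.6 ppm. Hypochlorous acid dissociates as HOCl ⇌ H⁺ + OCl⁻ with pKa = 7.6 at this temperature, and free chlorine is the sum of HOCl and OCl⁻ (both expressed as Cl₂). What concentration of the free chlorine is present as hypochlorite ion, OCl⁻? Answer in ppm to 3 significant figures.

(a) 21.0 kg; (b) 1.18 ppm

(a) Volume: 1270 m³ = 1,270,000 L.
(a) [OCl⁻]/[HOCl] = 10^(pH − pKa) = 10^(7.99 − 7.5) = 3.09; fraction as HOCl = 1/(1 + 3.09) = 0.2445.
(a) Free chlorine required for 2.72 ppm HOCl: 2.72 / 0.2445 = 11.13 ppm.
(a) FC to add: 11.13 − 0.4 = 10.73 mg/L as Cl₂.
(a) Cl₂ equivalent: 10.73 mg/L × 1,270,000 L = 13,620 g.
(a) Product at 64.9% available Cl: 13,620 / 0.649 = 20,990 g.

(b) [OCl⁻]/[HOCl] = 10^(pH − pKa) = 10^(7.14 − 7.6) = 10^-0.46 = 0.3467.
(b) Fraction as HOCl = 1 / (1 + 0.3467) = 0.7425.
(b) OCl⁻ = (1 − 0.7425) × 4.6 ppm = 1.184 ppm.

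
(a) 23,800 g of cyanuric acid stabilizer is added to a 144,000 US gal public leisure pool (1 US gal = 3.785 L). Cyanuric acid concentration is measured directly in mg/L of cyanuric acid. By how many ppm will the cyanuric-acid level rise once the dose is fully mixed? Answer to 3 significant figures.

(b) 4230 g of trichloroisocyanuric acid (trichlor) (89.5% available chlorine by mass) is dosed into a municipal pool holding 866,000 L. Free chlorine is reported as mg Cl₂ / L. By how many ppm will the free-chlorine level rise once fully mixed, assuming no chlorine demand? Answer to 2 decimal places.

(a) 43.7 ppm; (b) 4.37 ppm

(a) Volume: 144,000 US gal × 3.785 L/gal = 545,040 L.
(a) Rise: 23,800 g / 545,040 L × 1000 = 43.67 mg/L.

(b) Available chlorine delivered: 4230 g × 0.895 = 3786 g as Cl₂.
(b) Concentration rise: 3786 g / 866,000 L = 4.372 mg/L = 4.37 ppm.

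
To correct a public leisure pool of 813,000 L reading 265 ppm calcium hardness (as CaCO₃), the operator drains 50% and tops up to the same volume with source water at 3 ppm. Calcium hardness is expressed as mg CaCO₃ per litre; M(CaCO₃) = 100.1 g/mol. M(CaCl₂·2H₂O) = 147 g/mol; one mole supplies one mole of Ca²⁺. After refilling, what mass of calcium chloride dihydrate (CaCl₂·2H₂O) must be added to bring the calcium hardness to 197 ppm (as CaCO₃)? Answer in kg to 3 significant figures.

After draining 50% and refilling: 265 × 0.50 + 3 × 0.50 = 134 ppm.
Deficit to target: 197 − 134 = 63 mg/L.
As CaCO₃: 63 mg/L × 813,000 L = 51,220 g; ÷ 100.1 = 511.7 mol Ca²⁺.
Mass: 511.7 × 147 = 75,220 g.

75.2 kg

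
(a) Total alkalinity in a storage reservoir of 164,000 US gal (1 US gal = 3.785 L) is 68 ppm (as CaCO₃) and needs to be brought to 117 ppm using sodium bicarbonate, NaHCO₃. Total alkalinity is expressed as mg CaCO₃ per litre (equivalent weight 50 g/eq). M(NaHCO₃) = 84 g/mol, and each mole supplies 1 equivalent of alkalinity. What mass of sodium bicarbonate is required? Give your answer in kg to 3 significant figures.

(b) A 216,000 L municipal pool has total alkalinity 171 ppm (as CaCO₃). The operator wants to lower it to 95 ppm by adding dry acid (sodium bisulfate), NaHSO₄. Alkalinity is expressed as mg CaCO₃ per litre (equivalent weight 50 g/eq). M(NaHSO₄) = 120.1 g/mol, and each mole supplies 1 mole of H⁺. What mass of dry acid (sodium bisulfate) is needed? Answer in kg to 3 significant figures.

(a) 51.1 kg; (b) 39.4 kg

(a) Volume: 164,000 US gal × 3.785 L/gal = 620,740 L.
(a) Alkalinity to add: (117 − 68) = 49 mg/L as CaCO₃ × 620,740 L = 30,420 g as CaCO₃.
(a) Equivalents: 30,420 g ÷ 50 g/eq = 608.3 eq.
(a) NaHCO₃ supplies 1 eq per mole → 608.3 mol.
(a) Mass: 608.3 mol × 84 g/mol = 51,100 g.

(b) Alkalinity to neutralize: (171 − 95) = 76 mg/L as CaCO₃ × 216,000 L = 16,420 g as CaCO₃.
(b) Equivalents of H⁺ required: 16,420 ÷ 50 g/eq = 328.3 eq = 328.3 mol NaHSO₄.
(b) Mass of NaHSO₄: 328.3 × 120.1 = 39,430 g.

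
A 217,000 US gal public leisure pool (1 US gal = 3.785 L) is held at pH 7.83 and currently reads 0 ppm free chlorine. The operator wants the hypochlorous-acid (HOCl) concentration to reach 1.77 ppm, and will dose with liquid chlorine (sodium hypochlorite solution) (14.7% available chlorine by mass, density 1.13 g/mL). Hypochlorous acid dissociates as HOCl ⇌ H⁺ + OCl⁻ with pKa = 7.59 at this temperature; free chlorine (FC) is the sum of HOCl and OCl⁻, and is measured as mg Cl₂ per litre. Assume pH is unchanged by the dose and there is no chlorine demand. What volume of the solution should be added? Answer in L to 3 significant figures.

Volume: 217,000 US gal × 3.785 L/gal = 821,345 L.
[OCl⁻]/[HOCl] = 10^(pH − pKa) = 10^(7.83 − 7.59) = 1.738; fraction as HOCl = 1/(1 + 1.738) = 0.3653.
Free chlorine required for 1.77 ppm HOCl: 1.77 / 0.3653 = 4.846 ppm.
FC to add: 4.846 − 0 = 4.846 mg/L as Cl₂.
Cl₂ equivalent: 4.846 mg/L × 821,345 L = 3980 g.
Product at 14.7% available Cl: 3980 / 0.147 = 27,080 g.
Volume: 27,080 g ÷ 1.13 g/mL = 23,960 mL.

24.0 L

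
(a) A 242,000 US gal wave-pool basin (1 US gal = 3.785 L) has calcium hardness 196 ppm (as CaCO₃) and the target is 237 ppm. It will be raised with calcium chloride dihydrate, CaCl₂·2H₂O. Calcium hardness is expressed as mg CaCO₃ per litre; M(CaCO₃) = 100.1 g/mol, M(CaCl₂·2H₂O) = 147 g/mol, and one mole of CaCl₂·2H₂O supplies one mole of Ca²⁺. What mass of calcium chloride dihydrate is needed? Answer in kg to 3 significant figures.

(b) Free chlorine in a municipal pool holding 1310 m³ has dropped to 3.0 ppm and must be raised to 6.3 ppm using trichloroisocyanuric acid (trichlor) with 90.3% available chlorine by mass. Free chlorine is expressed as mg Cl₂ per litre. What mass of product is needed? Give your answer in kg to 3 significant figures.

(a) Volume: 242,000 US gal × 3.785 L/gal = 915,970 L.
(a) Hardness to add: (237 − 196) = 41 mg/L as CaCO₃ × 915,970 L = 37,550 g as CaCO₃.
(a) Moles of Ca²⁺ (1 mol Ca²⁺ ≡ 1 mol CaCO₃): 37,550 / 100.1 g/mol = 375.2 mol.
(a) Mass of CaCl₂·2H₂O: 375.2 × 147 = 55,150 g.

(b) Volume: 1310 m³ = 1,310,000 L.
(b) Chlorine deficit: 6.3 − 3.0 = 3.3 ppm = 3.3 mg/L as Cl₂.
(b) Cl₂ equivalent needed: 3.3 mg/L × 1,310,000 L = 4,323,000 mg = 4323 g.
(b) Product at 90.3% available chlorine: 4323 / 0.903 = 4787 g.

(a) 55.2 kg; (b) 4.79 kg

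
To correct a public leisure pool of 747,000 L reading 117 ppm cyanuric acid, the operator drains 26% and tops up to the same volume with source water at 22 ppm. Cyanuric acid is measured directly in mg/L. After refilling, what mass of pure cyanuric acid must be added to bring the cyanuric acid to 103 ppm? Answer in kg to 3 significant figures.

7.99 kg

After draining 26% and refilling: 117 × 0.74 + 22 × 0.26 = 92.3 ppm.
Deficit to target: 103 − 92.3 = 10.7 mg/L.
Mass: 10.7 mg/L × 747,000 L = 7993 g cyanuric acid.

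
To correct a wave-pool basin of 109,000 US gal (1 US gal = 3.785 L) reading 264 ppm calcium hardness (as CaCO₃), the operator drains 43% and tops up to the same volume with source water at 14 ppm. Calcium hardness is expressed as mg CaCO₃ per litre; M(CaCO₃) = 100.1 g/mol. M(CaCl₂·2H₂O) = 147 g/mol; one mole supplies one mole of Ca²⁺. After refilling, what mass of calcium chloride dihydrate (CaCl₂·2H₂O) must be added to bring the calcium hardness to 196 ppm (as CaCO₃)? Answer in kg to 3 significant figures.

Volume: 109,000 US gal × 3.785 L/gal = 412,565 L.
After draining 43% and refilling: 264 × 0.57 + 14 × 0.43 = 156.5 ppm.
Deficit to target: 196 − 156.5 = 39.5 mg/L.
As CaCO₃: 39.5 mg/L × 412,565 L = 16,300 g; ÷ 100.1 = 162.8 mol Ca²⁺.
Mass: 162.8 × 147 = 23,930 g.

23.9 kg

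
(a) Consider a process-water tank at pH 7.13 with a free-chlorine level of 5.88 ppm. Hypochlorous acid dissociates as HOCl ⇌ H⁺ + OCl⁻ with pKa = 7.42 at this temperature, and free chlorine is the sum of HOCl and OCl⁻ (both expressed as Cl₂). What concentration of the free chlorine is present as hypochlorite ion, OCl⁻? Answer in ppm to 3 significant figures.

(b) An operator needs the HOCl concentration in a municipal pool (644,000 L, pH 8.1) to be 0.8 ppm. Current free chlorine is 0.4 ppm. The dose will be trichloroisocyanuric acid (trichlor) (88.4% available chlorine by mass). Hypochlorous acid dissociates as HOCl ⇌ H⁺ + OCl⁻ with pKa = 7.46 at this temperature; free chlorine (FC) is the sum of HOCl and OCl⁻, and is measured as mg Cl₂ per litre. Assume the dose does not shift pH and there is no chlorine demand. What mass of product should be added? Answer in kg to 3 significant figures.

(a) 1.99 ppm; (b) 2.84 kg

(a) [OCl⁻]/[HOCl] = 10^(pH − pKa) = 10^(7.13 − 7.42) = 10^-0.29 = 0.5129.
(a) Fraction as HOCl = 1 / (1 + 0.5129) = 0.661.
(a) OCl⁻ = (1 − 0.661) × 5.88 ppm = 1.993 ppm.

(b) [OCl⁻]/[HOCl] = 10^(pH − pKa) = 10^(8.1 − 7.46) = 4.365; fraction as HOCl = 1/(1 + 4.365) = 0.1864.
(b) Free chlorine required for 0.8 ppm HOCl: 0.8 / 0.1864 = 4.292 ppm.
(b) FC to add: 4.292 − 0.4 = 3.892 mg/L as Cl₂.
(b) Cl₂ equivalent: 3.892 mg/L × 644,000 L = 2507 g.
(b) Product at 88.4% available Cl: 2507 / 0.884 = 2835 g.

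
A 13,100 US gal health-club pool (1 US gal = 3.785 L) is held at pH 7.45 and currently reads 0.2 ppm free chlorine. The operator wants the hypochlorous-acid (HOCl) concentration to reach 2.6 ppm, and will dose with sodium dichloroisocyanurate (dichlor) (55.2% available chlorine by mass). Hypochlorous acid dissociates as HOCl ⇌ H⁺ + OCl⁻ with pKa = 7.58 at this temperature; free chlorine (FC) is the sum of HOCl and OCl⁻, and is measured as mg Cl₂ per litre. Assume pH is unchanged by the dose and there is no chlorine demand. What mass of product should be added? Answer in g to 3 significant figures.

Volume: 13,100 US gal × 3.785 L/gal = 49,584 L.
[OCl⁻]/[HOCl] = 10^(pH − pKa) = 10^(7.45 − 7.58) = 0.7413; fraction as HOCl = 1/(1 + 0.7413) = 0.5743.
Free chlorine required for 2.6 ppm HOCl: 2.6 / 0.5743 = 4.527 ppm.
FC to add: 4.527 − 0.2 = 4.327 mg/L as Cl₂.
Cl₂ equivalent: 4.327 mg/L × 49,584 L = 214.6 g.
Product at 55.2% available Cl: 214.6 / 0.552 = 388.7 g.

389 g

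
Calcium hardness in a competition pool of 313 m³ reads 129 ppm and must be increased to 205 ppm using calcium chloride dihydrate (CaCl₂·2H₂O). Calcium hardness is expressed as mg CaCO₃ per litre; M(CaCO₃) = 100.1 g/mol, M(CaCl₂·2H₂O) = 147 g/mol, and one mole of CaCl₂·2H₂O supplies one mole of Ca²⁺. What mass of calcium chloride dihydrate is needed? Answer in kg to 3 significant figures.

34.9 kg

Volume: 313 m³ = 313,000 L.
Hardness to add: (205 − 129) = 76 mg/L as CaCO₃ × 313,000 L = 23,790 g as CaCO₃.
Moles of Ca²⁺ (1 mol Ca²⁺ ≡ 1 mol CaCO₃): 23,790 / 100.1 g/mol = 237.6 mol.
Mass of CaCl₂·2H₂O: 237.6 × 147 = 34,930 g.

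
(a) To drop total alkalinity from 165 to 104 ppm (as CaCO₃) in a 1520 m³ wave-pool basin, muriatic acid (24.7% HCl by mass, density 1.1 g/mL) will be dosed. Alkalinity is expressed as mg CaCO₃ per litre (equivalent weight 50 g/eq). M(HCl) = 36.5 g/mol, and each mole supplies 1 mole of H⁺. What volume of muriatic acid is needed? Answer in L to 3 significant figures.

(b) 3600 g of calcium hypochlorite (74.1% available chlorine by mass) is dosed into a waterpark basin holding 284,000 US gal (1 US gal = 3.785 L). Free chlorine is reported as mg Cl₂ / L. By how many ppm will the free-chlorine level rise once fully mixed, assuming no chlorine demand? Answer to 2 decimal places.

(a) 249 L; (b) 2.48 ppm

(a) Volume: 1520 m³ = 1,520,000 L.
(a) Alkalinity to neutralize: (165 − 104) = 61 mg/L as CaCO₃ × 1,520,000 L = 92,720 g as CaCO₃.
(a) Equivalents of H⁺ required: 92,720 ÷ 50 g/eq = 1854 eq = 1854 mol HCl.
(a) Mass of HCl: 1854 × 36.5 = 67,690 g.
(a) Mass of 24.7% solution: 67,690 / 0.247 = 274,000 g.
(a) Volume: 274,000 g ÷ 1.1 g/mL = 249,100 mL.

(b) Volume: 284,000 US gal × 3.785 L/gal = 1,074,940 L.
(b) Available chlorine delivered: 3600 g × 0.741 = 2668 g as Cl₂.
(b) Concentration rise: 2668 g / 1,074,940 L = 2.482 mg/L = 2.48 ppm.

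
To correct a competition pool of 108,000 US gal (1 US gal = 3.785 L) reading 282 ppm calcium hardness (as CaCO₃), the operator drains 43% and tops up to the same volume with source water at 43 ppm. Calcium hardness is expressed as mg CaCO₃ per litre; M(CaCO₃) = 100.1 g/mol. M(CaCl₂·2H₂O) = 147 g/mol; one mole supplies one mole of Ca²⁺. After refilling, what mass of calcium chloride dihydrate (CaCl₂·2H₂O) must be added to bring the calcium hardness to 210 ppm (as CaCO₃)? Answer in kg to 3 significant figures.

Volume: 108,000 US gal × 3.785 L/gal = 408,780 L.
After draining 43% and refilling: 282 × 0.57 + 43 × 0.43 = 179.23 ppm.
Deficit to target: 210 − 179.23 = 30.77 mg/L.
As CaCO₃: 30.77 mg/L × 408,780 L = 12,580 g; ÷ 100.1 = 125.7 mol Ca²⁺.
Mass: 125.7 × 147 = 18,470 g.

18.5 kg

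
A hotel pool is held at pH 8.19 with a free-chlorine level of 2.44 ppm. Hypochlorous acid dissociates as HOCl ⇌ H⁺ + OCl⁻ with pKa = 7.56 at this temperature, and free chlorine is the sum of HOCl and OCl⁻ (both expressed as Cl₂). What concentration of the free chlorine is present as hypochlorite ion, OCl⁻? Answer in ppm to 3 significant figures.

[OCl⁻]/[HOCl] = 10^(pH − pKa) = 10^(8.19 − 7.56) = 10^0.63 = 4.266.
Fraction as HOCl = 1 / (1 + 4.266) = 0.1899.
OCl⁻ = (1 − 0.1899) × 2.44 ppm = 1.977 ppm.

1.98 ppm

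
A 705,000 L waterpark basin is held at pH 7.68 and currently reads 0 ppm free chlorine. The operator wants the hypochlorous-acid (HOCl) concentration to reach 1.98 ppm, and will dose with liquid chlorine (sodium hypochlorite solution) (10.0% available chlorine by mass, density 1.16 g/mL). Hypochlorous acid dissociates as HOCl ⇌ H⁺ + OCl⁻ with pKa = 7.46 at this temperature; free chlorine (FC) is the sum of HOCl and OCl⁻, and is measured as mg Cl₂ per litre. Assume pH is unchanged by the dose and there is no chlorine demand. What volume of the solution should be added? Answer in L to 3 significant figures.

32.0 L

[OCl⁻]/[HOCl] = 10^(pH − pKa) = 10^(7.68 − 7.46) = 1.66; fraction as HOCl = 1/(1 + 1.66) = 0.376.
Free chlorine required for 1.98 ppm HOCl: 1.98 / 0.376 = 5.266 ppm.
FC to add: 5.266 − 0 = 5.266 mg/L as Cl₂.
Cl₂ equivalent: 5.266 mg/L × 705,000 L = 3713 g.
Product at 10.0% available Cl: 3713 / 0.1 = 37,130 g.
Volume: 37,130 g ÷ 1.16 g/mL = 32,000 mL.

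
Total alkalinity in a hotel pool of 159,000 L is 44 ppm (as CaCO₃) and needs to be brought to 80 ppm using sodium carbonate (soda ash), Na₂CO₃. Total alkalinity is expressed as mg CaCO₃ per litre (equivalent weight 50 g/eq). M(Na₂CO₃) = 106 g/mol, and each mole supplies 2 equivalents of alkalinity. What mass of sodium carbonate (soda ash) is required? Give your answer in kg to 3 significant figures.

6.07 kg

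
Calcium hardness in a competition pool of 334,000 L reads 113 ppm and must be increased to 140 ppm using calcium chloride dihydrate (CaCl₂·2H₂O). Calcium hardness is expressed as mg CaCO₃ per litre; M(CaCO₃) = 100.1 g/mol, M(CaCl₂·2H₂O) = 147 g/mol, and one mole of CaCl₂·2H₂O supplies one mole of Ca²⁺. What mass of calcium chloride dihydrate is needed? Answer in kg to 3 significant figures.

13.2 kg

Hardness to add: (140 − 113) = 27 mg/L as CaCO₃ × 334,000 L = 9018 g as CaCO₃.
Moles of Ca²⁺ (1 mol Ca²⁺ ≡ 1 mol CaCO₃): 9018 / 100.1 g/mol = 90.09 mol.
Mass of CaCl₂·2H₂O: 90.09 × 147 = 13,240 g.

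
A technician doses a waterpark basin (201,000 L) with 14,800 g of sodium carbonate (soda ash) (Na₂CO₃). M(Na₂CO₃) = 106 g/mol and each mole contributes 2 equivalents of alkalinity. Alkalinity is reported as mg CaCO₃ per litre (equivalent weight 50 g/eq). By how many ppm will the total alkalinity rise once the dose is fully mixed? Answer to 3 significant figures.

69.5 ppm

Moles of Na₂CO₃: 14,800 g ÷ 106 g/mol = 139.6 mol → 279.2 eq of alkalinity.
As CaCO₃: 279.2 eq × 50 g/eq = 13,960 g.
Rise: 13,960 g / 201,000 L × 1000 = 69.46 mg/L.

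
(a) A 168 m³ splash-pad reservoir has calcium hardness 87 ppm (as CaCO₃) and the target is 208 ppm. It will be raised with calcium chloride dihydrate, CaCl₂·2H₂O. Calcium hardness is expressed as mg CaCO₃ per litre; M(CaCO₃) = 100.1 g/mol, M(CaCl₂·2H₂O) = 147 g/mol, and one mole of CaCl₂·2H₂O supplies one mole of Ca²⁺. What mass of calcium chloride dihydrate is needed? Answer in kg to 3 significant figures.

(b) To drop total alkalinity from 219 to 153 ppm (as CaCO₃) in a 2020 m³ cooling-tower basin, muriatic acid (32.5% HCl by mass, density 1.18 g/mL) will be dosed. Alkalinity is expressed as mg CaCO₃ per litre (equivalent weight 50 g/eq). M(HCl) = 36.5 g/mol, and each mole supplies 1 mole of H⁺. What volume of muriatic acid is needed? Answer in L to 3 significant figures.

(a) 29.9 kg; (b) 254 L

(a) Volume: 168 m³ = 168,000 L.
(a) Hardness to add: (208 − 87) = 121 mg/L as CaCO₃ × 168,000 L = 20,330 g as CaCO₃.
(a) Moles of Ca²⁺ (1 mol Ca²⁺ ≡ 1 mol CaCO₃): 20,330 / 100.1 g/mol = 203.1 mol.
(a) Mass of CaCl₂·2H₂O: 203.1 × 147 = 29,850 g.

(b) Volume: 2020 m³ = 2,020,000 L.
(b) Alkalinity to neutralize: (219 − 153) = 66 mg/L as CaCO₃ × 2,020,000 L = 133,300 g as CaCO₃.
(b) Equivalents of H⁺ required: 133,300 ÷ 50 g/eq = 2666 eq = 2666 mol HCl.
(b) Mass of HCl: 2666 × 36.5 = 97,320 g.
(b) Mass of 32.5% solution: 97,320 / 0.325 = 299,500 g.
(b) Volume: 299,500 g ÷ 1.18 g/mL = 253,800 mL.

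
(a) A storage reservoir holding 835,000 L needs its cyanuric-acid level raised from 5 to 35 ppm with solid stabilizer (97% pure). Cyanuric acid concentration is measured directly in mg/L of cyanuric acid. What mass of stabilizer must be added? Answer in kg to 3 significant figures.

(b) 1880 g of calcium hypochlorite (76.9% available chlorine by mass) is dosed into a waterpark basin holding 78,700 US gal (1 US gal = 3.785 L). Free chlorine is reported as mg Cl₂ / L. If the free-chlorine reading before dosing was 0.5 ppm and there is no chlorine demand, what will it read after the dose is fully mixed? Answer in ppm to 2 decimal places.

(a) 25.8 kg; (b) 5.35 ppm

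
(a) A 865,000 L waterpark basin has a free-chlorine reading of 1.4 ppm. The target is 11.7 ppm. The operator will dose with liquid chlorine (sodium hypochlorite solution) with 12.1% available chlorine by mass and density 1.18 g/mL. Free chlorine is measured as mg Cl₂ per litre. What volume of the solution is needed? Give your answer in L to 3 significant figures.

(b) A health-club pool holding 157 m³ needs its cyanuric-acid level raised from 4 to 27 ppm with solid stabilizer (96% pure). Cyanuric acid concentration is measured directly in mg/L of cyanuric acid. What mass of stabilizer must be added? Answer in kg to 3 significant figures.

(a) Chlorine deficit: 11.7 − 1.4 = 10.3 ppm = 10.3 mg/L as Cl₂.
(a) Cl₂ equivalent needed: 10.3 mg/L × 865,000 L = 8,910,000 mg = 8910 g.
(a) Product at 12.1% available chlorine: 8910 / 0.121 = 73,630 g.
(a) Volume at density 1.18 g/mL: 73,630 g ÷ 1.18 g/mL = 62,400 mL.

(b) Volume: 157 m³ = 157,000 L.
(b) CYA to add: (27 − 4) = 23 mg/L × 157,000 L = 3611 g cyanuric acid.
(b) At 96% purity: 3611 / 0.96 = 3761 g product.

(a) 62.4 L; (b) 3.76 kg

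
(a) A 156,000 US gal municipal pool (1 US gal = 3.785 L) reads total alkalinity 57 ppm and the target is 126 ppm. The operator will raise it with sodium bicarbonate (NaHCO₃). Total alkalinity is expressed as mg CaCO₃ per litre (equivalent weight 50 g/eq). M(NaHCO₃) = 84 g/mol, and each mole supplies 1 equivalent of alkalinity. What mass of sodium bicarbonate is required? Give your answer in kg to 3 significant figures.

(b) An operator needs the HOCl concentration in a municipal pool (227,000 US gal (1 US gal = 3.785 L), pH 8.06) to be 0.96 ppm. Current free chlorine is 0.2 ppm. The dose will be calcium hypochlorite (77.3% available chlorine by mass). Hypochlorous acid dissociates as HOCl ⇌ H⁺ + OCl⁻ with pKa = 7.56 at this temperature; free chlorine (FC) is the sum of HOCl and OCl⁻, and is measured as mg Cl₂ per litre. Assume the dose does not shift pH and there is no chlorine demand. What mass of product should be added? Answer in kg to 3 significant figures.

(a) Volume: 156,000 US gal × 3.785 L/gal = 590,460 L.
(a) Alkalinity to add: (126 − 57) = 69 mg/L as CaCO₃ × 590,460 L = 40,740 g as CaCO₃.
(a) Equivalents: 40,740 g ÷ 50 g/eq = 814.8 eq.
(a) NaHCO₃ supplies 1 eq per mole → 814.8 mol.
(a) Mass: 814.8 mol × 84 g/mol = 68,450 g.

(b) Volume: 227,000 US gal × 3.785 L/gal = 859,195 L.
(b) [OCl⁻]/[HOCl] = 10^(pH − pKa) = 10^(8.06 − 7.56) = 3.162; fraction as HOCl = 1/(1 + 3.162) = 0.2403.
(b) Free chlorine required for 0.96 ppm HOCl: 0.96 / 0.2403 = 3.996 ppm.
(b) FC to add: 3.996 − 0.2 = 3.796 mg/L as Cl₂.
(b) Cl₂ equivalent: 3.796 mg/L × 859,195 L = 3261 g.
(b) Product at 77.3% available Cl: 3261 / 0.773 = 4219 g.

(a) 68.4 kg; (b) 4.22 kg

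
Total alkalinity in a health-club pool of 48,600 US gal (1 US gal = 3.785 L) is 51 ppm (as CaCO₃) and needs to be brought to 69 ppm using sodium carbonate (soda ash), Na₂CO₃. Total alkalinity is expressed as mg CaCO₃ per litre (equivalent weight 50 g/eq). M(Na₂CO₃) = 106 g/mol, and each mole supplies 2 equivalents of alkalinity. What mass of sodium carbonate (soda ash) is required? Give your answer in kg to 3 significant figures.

3.51 kg

Volume: 48,600 US gal × 3.785 L/gal = 183,951 L.
Alkalinity to add: (69 − 51) = 18 mg/L as CaCO₃ × 183,951 L = 3311 g as CaCO₃.
Equivalents: 3311 g ÷ 50 g/eq = 66.22 eq.
Each mole of Na₂CO₃ supplies 2 eq, so 66.22 / 2 = 33.11 mol.
Mass: 33.11 mol × 106 g/mol = 3510 g.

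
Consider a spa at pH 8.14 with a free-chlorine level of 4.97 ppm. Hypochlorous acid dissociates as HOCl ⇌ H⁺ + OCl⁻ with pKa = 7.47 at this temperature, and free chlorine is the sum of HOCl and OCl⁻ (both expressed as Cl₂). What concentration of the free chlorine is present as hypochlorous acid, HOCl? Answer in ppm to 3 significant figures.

[OCl⁻]/[HOCl] = 10^(pH − pKa) = 10^(8.14 − 7.47) = 10^0.67 = 4.677.
Fraction as HOCl = 1 / (1 + 4.677) = 0.1761.
HOCl = 0.1761 × 4.97 ppm = 0.8754 ppm.

0.875 ppm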